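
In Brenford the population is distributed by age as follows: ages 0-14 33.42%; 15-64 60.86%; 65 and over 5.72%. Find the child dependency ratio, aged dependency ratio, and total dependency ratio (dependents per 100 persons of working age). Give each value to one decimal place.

Youth dependency ratio = 33.42 / 60.86 × 100 = 54.9
Old-age dependency ratio = 5.72 / 60.86 × 100 = 9.4
Total dependency ratio = (33.42 + 5.72) / 60.86 × 100 = 39.14 / 60.86 × 100 = 64.3

Youth dependency ratio: 54.9
Old-age dependency ratio: 9.4
Total dependency ratio: 64.3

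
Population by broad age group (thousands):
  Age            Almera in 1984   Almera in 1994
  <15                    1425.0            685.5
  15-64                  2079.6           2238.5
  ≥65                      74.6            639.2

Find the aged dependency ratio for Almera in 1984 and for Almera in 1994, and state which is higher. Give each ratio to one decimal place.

Almera in 1984: 3.6
Almera in 1994: 28.6
Higher: Almera in 1994

Almera in 1984: 74.6 / 2079.6 × 100 = 3.6
Almera in 1994: 639.2 / 2238.5 × 100 = 28.6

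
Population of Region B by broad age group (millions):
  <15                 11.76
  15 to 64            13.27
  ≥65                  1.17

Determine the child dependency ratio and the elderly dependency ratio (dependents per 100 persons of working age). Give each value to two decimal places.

Youth dependency ratio = 11.76 / 13.27 × 100 = 88.62
Old-age dependency ratio = 1.17 / 13.27 × 100 = 8.82

Youth dependency ratio: 88.62
Old-age dependency ratio: 8.82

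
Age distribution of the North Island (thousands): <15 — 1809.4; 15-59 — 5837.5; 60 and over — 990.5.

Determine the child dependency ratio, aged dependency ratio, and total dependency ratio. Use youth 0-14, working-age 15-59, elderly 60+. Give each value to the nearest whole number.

Youth dependency ratio: 31
Old-age dependency ratio: 17
Total dependency ratio: 48

Youth dependency ratio = 1809.4 / 5837.5 × 100 = 31
Old-age dependency ratio = 990.5 / 5837.5 × 100 = 17
Total dependency ratio = (1809.4 + 990.5) / 5837.5 × 100 = 2799.9 / 5837.5 × 100 = 48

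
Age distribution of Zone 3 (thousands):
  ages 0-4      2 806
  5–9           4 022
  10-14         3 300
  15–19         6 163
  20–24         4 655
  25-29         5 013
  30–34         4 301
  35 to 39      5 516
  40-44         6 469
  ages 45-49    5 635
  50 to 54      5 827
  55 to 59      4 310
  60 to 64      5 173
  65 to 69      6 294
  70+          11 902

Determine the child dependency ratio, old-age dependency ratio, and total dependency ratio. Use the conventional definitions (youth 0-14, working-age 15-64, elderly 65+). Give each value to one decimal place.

Youth dependency ratio: 19.1
Old-age dependency ratio: 34.3
Total dependency ratio: 53.4

0–14: 2 806 + 4 022 + 3 300 = 10 128
15–64: 6 163 + 4 655 + 5 013 + 4 301 + 5 516 + 6 469 + 5 635 + 5 827 + 4 310 + 5 173 = 53 062
65+: 6 294 + 11 902 = 18 196
Youth dependency ratio = 10 128 / 53 062 × 100 = 19.1
Old-age dependency ratio = 18 196 / 53 062 × 100 = 34.3
Total dependency ratio = (10 128 + 18 196) / 53 062 × 100 = 28 324 / 53 062 × 100 = 53.4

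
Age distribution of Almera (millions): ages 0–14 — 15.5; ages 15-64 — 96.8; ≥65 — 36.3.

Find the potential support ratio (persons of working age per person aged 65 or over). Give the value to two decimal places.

Potential support ratio: 2.67

Potential support ratio = 96.8 / 36.3 = 2.67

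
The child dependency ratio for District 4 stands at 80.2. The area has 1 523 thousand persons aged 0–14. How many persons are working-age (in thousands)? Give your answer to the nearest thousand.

Working-age: 1 899

Youth dependency ratio = youth / working-age × 100
80.2 = 1 523 / W × 100
⇒ 1 899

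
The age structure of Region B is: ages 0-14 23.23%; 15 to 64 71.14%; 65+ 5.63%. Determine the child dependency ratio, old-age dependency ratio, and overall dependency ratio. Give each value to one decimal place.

Youth dependency ratio = 23.23 / 71.14 × 100 = 32.7
Old-age dependency ratio = 5.63 / 71.14 × 100 = 7.9
Total dependency ratio = (23.23 + 5.63) / 71.14 × 100 = 28.86 / 71.14 × 100 = 40.6

Youth dependency ratio: 32.7
Old-age dependency ratio: 7.9
Total dependency ratio: 40.6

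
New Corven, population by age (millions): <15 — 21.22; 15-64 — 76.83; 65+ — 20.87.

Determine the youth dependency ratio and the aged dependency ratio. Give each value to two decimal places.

Youth dependency ratio = 21.22 / 76.83 × 100 = 27.62
Old-age dependency ratio = 20.87 / 76.83 × 100 = 27.16

Youth dependency ratio: 27.62
Old-age dependency ratio: 27.16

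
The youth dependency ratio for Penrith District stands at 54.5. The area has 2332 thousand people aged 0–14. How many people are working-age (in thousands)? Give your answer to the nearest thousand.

Working-age: 4279

Youth dependency ratio = youth / working-age × 100
54.5 = 2332 / W × 100
⇒ 4279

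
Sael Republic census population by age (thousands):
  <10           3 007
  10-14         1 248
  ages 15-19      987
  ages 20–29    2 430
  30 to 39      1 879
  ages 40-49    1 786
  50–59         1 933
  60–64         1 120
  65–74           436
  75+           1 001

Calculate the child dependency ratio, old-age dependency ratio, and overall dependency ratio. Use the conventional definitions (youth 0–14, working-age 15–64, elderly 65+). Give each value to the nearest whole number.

0–14: 3 007 + 1 248 = 4 255
15–64: 987 + 2 430 + 1 879 + 1 786 + 1 933 + 1 120 = 10 135
65+: 436 + 1 001 = 1 437
Youth dependency ratio = 4 255 / 10 135 × 100 = 42
Old-age dependency ratio = 1 437 / 10 135 × 100 = 14
Total dependency ratio = (4 255 + 1 437) / 10 135 × 100 = 5 692 / 10 135 × 100 = 56

Youth dependency ratio: 42
Old-age dependency ratio: 14
Total dependency ratio: 56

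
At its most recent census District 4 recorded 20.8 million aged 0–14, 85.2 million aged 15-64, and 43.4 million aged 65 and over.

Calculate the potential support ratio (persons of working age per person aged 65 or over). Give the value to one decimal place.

Potential support ratio = 85.2 / 43.4 = 2.0

Potential support ratio: 2.0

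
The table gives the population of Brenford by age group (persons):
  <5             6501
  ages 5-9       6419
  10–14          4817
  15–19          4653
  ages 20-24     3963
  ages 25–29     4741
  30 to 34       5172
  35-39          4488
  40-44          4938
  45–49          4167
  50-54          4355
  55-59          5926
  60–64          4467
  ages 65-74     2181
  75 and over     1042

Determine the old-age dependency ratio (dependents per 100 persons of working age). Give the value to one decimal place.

0–14: 6501 + 6419 + 4817 = 17737
15–64: 4653 + 3963 + 4741 + 5172 + 4488 + 4938 + 4167 + 4355 + 5926 + 4467 = 46870
65+: 2181 + 1042 = 3223
Old-age dependency ratio = 3223 / 46870 × 100 = 6.9

Old-age dependency ratio: 6.9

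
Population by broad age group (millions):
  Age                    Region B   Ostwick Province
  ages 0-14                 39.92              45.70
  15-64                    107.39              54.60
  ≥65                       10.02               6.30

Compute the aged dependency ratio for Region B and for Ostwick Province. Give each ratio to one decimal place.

Region B: 9.3
Ostwick Province: 11.5

Region B: 10.02 / 107.39 × 100 = 9.3
Ostwick Province: 6.30 / 54.60 × 100 = 11.5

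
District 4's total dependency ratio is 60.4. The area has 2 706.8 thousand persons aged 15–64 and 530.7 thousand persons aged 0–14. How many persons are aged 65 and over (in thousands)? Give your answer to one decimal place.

Aged 65 and over: 1 104.2

Total dependency ratio = (youth + elderly) / working-age × 100
60.4 = (530.7 + E) / 2 706.8 × 100
⇒ 1 104.2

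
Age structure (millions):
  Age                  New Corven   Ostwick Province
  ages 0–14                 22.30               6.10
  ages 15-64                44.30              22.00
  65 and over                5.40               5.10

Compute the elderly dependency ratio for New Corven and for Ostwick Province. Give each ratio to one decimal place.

New Corven: 5.40 / 44.30 × 100 = 12.2
Ostwick Province: 5.10 / 22.00 × 100 = 23.2

New Corven: 12.2
Ostwick Province: 23.2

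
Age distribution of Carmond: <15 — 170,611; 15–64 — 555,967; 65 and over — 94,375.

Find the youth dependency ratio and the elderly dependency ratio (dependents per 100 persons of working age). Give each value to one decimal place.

Youth dependency ratio = 170,611 / 555,967 × 100 = 30.7
Old-age dependency ratio = 94,375 / 555,967 × 100 = 17.0

Youth dependency ratio: 30.7
Old-age dependency ratio: 17.0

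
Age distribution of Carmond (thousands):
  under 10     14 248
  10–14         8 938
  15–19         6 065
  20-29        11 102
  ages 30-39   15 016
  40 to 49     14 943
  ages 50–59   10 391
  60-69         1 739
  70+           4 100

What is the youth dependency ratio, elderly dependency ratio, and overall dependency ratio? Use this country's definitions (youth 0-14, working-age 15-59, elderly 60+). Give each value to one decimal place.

Youth dependency ratio: 40.3
Old-age dependency ratio: 10.2
Total dependency ratio: 50.5

0–14: 14 248 + 8 938 = 23 186
15–59: 6 065 + 11 102 + 15 016 + 14 943 + 10 391 = 57 517
60+: 1 739 + 4 100 = 5 839
Youth dependency ratio = 23 186 / 57 517 × 100 = 40.3
Old-age dependency ratio = 5 839 / 57 517 × 100 = 10.2
Total dependency ratio = (23 186 + 5 839) / 57 517 × 100 = 29 025 / 57 517 × 100 = 50.5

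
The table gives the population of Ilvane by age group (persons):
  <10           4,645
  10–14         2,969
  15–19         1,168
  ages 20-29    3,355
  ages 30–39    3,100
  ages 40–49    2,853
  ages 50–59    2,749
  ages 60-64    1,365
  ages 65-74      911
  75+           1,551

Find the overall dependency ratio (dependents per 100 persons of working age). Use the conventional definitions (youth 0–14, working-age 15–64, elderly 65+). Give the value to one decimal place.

Total dependency ratio: 69.1

0–14: 4,645 + 2,969 = 7,614
15–64: 1,168 + 3,355 + 3,100 + 2,853 + 2,749 + 1,365 = 14,590
65+: 911 + 1,551 = 2,462
Total dependency ratio = (7,614 + 2,462) / 14,590 × 100 = 10,076 / 14,590 × 100 = 69.1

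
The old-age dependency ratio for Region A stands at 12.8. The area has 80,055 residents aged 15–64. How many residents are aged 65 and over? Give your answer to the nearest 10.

Aged 65 and over: 10,250

Old-age dependency ratio = elderly / working-age × 100
12.8 = E / 80,055 × 100
⇒ 10,250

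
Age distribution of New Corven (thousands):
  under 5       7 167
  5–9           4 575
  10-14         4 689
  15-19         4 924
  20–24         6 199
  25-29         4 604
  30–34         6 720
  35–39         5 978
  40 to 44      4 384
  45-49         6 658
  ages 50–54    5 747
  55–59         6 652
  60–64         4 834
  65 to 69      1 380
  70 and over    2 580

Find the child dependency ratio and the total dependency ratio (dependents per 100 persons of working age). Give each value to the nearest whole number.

0–14: 7 167 + 4 575 + 4 689 = 16 431
15–64: 4 924 + 6 199 + 4 604 + 6 720 + 5 978 + 4 384 + 6 658 + 5 747 + 6 652 + 4 834 = 56 700
65+: 1 380 + 2 580 = 3 960
Youth dependency ratio = 16 431 / 56 700 × 100 = 29
Total dependency ratio = (16 431 + 3 960) / 56 700 × 100 = 20 391 / 56 700 × 100 = 36

Youth dependency ratio: 29
Total dependency ratio: 36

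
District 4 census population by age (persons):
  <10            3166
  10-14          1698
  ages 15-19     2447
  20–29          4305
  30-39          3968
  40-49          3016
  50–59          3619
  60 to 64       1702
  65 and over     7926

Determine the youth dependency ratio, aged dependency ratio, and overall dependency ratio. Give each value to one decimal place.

0–14: 3166 + 1698 = 4864
15–64: 2447 + 4305 + 3968 + 3016 + 3619 + 1702 = 19057
65+: 7926
Youth dependency ratio = 4864 / 19057 × 100 = 25.5
Old-age dependency ratio = 7926 / 19057 × 100 = 41.6
Total dependency ratio = (4864 + 7926) / 19057 × 100 = 12790 / 19057 × 100 = 67.1

Youth dependency ratio: 25.5
Old-age dependency ratio: 41.6
Total dependency ratio: 67.1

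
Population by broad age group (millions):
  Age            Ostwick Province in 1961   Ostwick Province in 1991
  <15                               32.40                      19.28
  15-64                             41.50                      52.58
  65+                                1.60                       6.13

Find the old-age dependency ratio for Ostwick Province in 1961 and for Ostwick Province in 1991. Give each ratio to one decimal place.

Ostwick Province in 1961: 3.9
Ostwick Province in 1991: 11.7

Ostwick Province in 1961: 1.60 / 41.50 × 100 = 3.9
Ostwick Province in 1991: 6.13 / 52.58 × 100 = 11.7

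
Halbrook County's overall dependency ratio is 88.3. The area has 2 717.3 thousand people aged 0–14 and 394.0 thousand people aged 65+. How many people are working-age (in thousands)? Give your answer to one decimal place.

Working-age: 3 523.6

Total dependency ratio = (youth + elderly) / working-age × 100
88.3 = (2 717.3 + 394.0) / W × 100
⇒ 3 523.6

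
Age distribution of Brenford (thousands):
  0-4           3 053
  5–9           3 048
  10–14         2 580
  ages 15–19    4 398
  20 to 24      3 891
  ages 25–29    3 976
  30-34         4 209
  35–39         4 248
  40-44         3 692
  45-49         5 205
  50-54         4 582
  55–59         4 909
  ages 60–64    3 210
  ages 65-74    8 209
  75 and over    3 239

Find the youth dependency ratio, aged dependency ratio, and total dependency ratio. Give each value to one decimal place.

0–14: 3 053 + 3 048 + 2 580 = 8 681
15–64: 4 398 + 3 891 + 3 976 + 4 209 + 4 248 + 3 692 + 5 205 + 4 582 + 4 909 + 3 210 = 42 320
65+: 8 209 + 3 239 = 11 448
Youth dependency ratio = 8 681 / 42 320 × 100 = 20.5
Old-age dependency ratio = 11 448 / 42 320 × 100 = 27.1
Total dependency ratio = (8 681 + 11 448) / 42 320 × 100 = 20 129 / 42 320 × 100 = 47.6

Youth dependency ratio: 20.5
Old-age dependency ratio: 27.1
Total dependency ratio: 47.6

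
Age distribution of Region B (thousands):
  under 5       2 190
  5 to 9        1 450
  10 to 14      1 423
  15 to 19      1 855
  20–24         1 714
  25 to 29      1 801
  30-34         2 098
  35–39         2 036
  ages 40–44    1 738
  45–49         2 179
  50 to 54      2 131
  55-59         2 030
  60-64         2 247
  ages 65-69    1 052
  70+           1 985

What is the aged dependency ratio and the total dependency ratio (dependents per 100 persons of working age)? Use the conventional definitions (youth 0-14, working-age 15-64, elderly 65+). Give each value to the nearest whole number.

Old-age dependency ratio: 15
Total dependency ratio: 41

0–14: 2 190 + 1 450 + 1 423 = 5 063
15–64: 1 855 + 1 714 + 1 801 + 2 098 + 2 036 + 1 738 + 2 179 + 2 131 + 2 030 + 2 247 = 19 829
65+: 1 052 + 1 985 = 3 037
Old-age dependency ratio = 3 037 / 19 829 × 100 = 15
Total dependency ratio = (5 063 + 3 037) / 19 829 × 100 = 8 100 / 19 829 × 100 = 41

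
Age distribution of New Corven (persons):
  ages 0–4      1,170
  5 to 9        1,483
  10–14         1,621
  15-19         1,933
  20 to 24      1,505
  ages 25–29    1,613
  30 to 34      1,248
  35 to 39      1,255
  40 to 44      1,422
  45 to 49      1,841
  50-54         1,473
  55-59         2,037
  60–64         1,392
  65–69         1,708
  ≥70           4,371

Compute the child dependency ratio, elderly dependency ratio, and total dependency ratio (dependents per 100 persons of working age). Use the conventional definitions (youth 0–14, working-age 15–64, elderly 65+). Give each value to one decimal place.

Youth dependency ratio: 27.2
Old-age dependency ratio: 38.7
Total dependency ratio: 65.9

0–14: 1,170 + 1,483 + 1,621 = 4,274
15–64: 1,933 + 1,505 + 1,613 + 1,248 + 1,255 + 1,422 + 1,841 + 1,473 + 2,037 + 1,392 = 15,719
65+: 1,708 + 4,371 = 6,079
Youth dependency ratio = 4,274 / 15,719 × 100 = 27.2
Old-age dependency ratio = 6,079 / 15,719 × 100 = 38.7
Total dependency ratio = (4,274 + 6,079) / 15,719 × 100 = 10,353 / 15,719 × 100 = 65.9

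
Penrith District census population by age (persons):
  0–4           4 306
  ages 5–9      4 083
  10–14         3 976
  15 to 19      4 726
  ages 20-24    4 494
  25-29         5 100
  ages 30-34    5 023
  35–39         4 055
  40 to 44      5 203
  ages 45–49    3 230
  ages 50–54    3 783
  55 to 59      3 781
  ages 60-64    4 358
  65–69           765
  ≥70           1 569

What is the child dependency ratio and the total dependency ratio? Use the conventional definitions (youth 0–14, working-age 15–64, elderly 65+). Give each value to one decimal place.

0–14: 4 306 + 4 083 + 3 976 = 12 365
15–64: 4 726 + 4 494 + 5 100 + 5 023 + 4 055 + 5 203 + 3 230 + 3 783 + 3 781 + 4 358 = 43 753
65+: 765 + 1 569 = 2 334
Youth dependency ratio = 12 365 / 43 753 × 100 = 28.3
Total dependency ratio = (12 365 + 2 334) / 43 753 × 100 = 14 699 / 43 753 × 100 = 33.6

Youth dependency ratio: 28.3
Total dependency ratio: 33.6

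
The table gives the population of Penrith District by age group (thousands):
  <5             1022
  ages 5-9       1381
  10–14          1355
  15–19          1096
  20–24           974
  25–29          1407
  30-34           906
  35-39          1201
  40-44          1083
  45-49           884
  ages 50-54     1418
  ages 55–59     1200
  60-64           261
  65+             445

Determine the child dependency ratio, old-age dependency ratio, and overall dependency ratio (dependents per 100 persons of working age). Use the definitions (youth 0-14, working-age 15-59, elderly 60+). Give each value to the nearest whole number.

Youth dependency ratio: 37
Old-age dependency ratio: 7
Total dependency ratio: 44

0–14: 1022 + 1381 + 1355 = 3758
15–59: 1096 + 974 + 1407 + 906 + 1201 + 1083 + 884 + 1418 + 1200 = 10169
60+: 261 + 445 = 706
Youth dependency ratio = 3758 / 10169 × 100 = 37
Old-age dependency ratio = 706 / 10169 × 100 = 7
Total dependency ratio = (3758 + 706) / 10169 × 100 = 4464 / 10169 × 100 = 44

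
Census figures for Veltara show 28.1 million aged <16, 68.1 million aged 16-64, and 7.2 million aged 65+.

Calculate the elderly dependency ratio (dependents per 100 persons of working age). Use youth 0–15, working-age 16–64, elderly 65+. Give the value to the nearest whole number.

Old-age dependency ratio: 11

Old-age dependency ratio = 7.2 / 68.1 × 100 = 11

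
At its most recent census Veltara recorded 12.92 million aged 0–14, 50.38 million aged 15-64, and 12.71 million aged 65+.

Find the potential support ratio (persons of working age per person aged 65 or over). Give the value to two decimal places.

Potential support ratio: 3.96

Potential support ratio = 50.38 / 12.71 = 3.96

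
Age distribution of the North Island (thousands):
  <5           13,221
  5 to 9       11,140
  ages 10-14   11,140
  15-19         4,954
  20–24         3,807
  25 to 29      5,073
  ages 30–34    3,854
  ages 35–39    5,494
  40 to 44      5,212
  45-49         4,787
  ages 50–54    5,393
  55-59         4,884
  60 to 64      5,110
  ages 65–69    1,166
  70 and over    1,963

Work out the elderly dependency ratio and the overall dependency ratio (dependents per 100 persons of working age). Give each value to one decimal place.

0–14: 13,221 + 11,140 + 11,140 = 35,501
15–64: 4,954 + 3,807 + 5,073 + 3,854 + 5,494 + 5,212 + 4,787 + 5,393 + 4,884 + 5,110 = 48,568
65+: 1,166 + 1,963 = 3,129
Old-age dependency ratio = 3,129 / 48,568 × 100 = 6.4
Total dependency ratio = (35,501 + 3,129) / 48,568 × 100 = 38,630 / 48,568 × 100 = 79.5

Old-age dependency ratio: 6.4
Total dependency ratio: 79.5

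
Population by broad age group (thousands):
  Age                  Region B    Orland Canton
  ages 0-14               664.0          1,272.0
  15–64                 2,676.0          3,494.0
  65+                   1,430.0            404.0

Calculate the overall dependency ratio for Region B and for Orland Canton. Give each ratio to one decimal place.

Region B: (664.0 + 1,430.0) / 2,676.0 × 100 = 2,094.0 / 2,676.0 × 100 = 78.3
Orland Canton: (1,272.0 + 404.0) / 3,494.0 × 100 = 1,676.0 / 3,494.0 × 100 = 48.0

Region B: 78.3
Orland Canton: 48.0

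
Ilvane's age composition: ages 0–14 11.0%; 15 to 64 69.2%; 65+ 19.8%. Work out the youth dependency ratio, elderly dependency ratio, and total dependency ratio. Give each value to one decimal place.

Youth dependency ratio: 15.9
Old-age dependency ratio: 28.6
Total dependency ratio: 44.5

Youth dependency ratio = 11.0 / 69.2 × 100 = 15.9
Old-age dependency ratio = 19.8 / 69.2 × 100 = 28.6
Total dependency ratio = (11.0 + 19.8) / 69.2 × 100 = 30.8 / 69.2 × 100 = 44.5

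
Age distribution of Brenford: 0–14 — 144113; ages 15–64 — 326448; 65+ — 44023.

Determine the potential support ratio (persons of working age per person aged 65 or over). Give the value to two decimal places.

Potential support ratio = 326448 / 44023 = 7.42

Potential support ratio: 7.42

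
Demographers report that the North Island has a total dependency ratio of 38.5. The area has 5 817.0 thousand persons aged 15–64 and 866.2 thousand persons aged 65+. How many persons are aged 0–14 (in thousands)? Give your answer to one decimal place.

Total dependency ratio = (youth + elderly) / working-age × 100
38.5 = (Y + 866.2) / 5 817.0 × 100
⇒ 1 373.3

Aged 0–14: 1 373.3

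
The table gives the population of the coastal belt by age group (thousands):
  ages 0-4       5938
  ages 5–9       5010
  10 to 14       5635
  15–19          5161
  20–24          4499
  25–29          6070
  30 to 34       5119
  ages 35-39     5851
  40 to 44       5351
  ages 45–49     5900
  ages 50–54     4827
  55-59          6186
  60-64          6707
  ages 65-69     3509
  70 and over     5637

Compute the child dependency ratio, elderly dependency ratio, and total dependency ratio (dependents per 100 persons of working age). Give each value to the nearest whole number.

0–14: 5938 + 5010 + 5635 = 16583
15–64: 5161 + 4499 + 6070 + 5119 + 5851 + 5351 + 5900 + 4827 + 6186 + 6707 = 55671
65+: 3509 + 5637 = 9146
Youth dependency ratio = 16583 / 55671 × 100 = 30
Old-age dependency ratio = 9146 / 55671 × 100 = 16
Total dependency ratio = (16583 + 9146) / 55671 × 100 = 25729 / 55671 × 100 = 46

Youth dependency ratio: 30
Old-age dependency ratio: 16
Total dependency ratio: 46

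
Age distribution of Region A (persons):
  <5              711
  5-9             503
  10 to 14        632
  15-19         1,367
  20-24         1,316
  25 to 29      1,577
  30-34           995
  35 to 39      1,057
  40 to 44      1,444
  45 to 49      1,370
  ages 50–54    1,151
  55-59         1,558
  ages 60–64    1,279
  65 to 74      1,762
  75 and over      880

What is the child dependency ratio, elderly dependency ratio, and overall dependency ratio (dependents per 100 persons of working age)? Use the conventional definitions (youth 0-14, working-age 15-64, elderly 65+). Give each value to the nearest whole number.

0–14: 711 + 503 + 632 = 1,846
15–64: 1,367 + 1,316 + 1,577 + 995 + 1,057 + 1,444 + 1,370 + 1,151 + 1,558 + 1,279 = 13,114
65+: 1,762 + 880 = 2,642
Youth dependency ratio = 1,846 / 13,114 × 100 = 14
Old-age dependency ratio = 2,642 / 13,114 × 100 = 20
Total dependency ratio = (1,846 + 2,642) / 13,114 × 100 = 4,488 / 13,114 × 100 = 34

Youth dependency ratio: 14
Old-age dependency ratio: 20
Total dependency ratio: 34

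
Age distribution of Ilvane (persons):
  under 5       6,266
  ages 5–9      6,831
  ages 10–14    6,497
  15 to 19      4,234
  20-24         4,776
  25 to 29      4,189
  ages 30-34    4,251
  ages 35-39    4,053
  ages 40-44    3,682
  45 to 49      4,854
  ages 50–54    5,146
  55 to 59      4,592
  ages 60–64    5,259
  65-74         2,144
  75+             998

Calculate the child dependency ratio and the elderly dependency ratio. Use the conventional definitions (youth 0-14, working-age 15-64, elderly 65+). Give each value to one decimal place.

Youth dependency ratio: 43.5
Old-age dependency ratio: 7.0

0–14: 6,266 + 6,831 + 6,497 = 19,594
15–64: 4,234 + 4,776 + 4,189 + 4,251 + 4,053 + 3,682 + 4,854 + 5,146 + 4,592 + 5,259 = 45,036
65+: 2,144 + 998 = 3,142
Youth dependency ratio = 19,594 / 45,036 × 100 = 43.5
Old-age dependency ratio = 3,142 / 45,036 × 100 = 7.0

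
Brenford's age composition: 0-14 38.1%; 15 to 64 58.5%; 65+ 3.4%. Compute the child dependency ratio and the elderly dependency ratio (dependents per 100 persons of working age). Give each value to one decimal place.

Youth dependency ratio = 38.1 / 58.5 × 100 = 65.1
Old-age dependency ratio = 3.4 / 58.5 × 100 = 5.8

Youth dependency ratio: 65.1
Old-age dependency ratio: 5.8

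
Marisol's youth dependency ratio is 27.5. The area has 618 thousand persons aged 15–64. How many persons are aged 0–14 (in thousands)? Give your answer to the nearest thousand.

Youth dependency ratio = youth / working-age × 100
27.5 = Y / 618 × 100
⇒ 170

Aged 0–14: 170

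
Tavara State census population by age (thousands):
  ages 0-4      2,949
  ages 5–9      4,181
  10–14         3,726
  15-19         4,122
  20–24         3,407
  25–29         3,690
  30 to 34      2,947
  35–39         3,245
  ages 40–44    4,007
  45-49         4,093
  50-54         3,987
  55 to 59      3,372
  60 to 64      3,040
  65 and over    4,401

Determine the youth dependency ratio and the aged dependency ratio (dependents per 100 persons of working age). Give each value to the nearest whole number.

0–14: 2,949 + 4,181 + 3,726 = 10,856
15–64: 4,122 + 3,407 + 3,690 + 2,947 + 3,245 + 4,007 + 4,093 + 3,987 + 3,372 + 3,040 = 35,910
65+: 4,401
Youth dependency ratio = 10,856 / 35,910 × 100 = 30
Old-age dependency ratio = 4,401 / 35,910 × 100 = 12

Youth dependency ratio: 30
Old-age dependency ratio: 12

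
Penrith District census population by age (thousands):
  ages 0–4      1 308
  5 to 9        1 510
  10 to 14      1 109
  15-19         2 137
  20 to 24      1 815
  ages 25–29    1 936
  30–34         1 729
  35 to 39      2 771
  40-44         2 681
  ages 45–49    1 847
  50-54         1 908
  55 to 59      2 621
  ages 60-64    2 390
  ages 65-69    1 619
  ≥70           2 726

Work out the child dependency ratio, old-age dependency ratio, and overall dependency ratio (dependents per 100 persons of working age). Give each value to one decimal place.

Youth dependency ratio: 18.0
Old-age dependency ratio: 19.9
Total dependency ratio: 37.9

0–14: 1 308 + 1 510 + 1 109 = 3 927
15–64: 2 137 + 1 815 + 1 936 + 1 729 + 2 771 + 2 681 + 1 847 + 1 908 + 2 621 + 2 390 = 21 835
65+: 1 619 + 2 726 = 4 345
Youth dependency ratio = 3 927 / 21 835 × 100 = 18.0
Old-age dependency ratio = 4 345 / 21 835 × 100 = 19.9
Total dependency ratio = (3 927 + 4 345) / 21 835 × 100 = 8 272 / 21 835 × 100 = 37.9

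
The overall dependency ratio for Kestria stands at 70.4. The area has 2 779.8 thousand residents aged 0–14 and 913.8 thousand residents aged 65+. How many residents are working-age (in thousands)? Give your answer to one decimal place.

Working-age: 5 246.6

Total dependency ratio = (youth + elderly) / working-age × 100
70.4 = (2 779.8 + 913.8) / W × 100
⇒ 5 246.6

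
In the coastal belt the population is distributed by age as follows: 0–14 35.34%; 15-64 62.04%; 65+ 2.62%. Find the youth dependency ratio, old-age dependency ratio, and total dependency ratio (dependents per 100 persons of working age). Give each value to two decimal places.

Youth dependency ratio = 35.34 / 62.04 × 100 = 56.96
Old-age dependency ratio = 2.62 / 62.04 × 100 = 4.22
Total dependency ratio = (35.34 + 2.62) / 62.04 × 100 = 37.96 / 62.04 × 100 = 61.19

Youth dependency ratio: 56.96
Old-age dependency ratio: 4.22
Total dependency ratio: 61.19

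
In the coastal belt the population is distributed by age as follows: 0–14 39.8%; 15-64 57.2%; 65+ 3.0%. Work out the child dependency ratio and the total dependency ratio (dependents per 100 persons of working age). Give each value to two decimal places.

Youth dependency ratio = 39.8 / 57.2 × 100 = 69.58
Total dependency ratio = (39.8 + 3.0) / 57.2 × 100 = 42.8 / 57.2 × 100 = 74.83

Youth dependency ratio: 69.58
Total dependency ratio: 74.83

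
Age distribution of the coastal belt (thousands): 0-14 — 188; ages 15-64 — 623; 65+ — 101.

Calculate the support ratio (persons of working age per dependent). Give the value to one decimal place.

Support ratio: 2.2

Support ratio = 623 / (188 + 101) = 623 / 289 = 2.2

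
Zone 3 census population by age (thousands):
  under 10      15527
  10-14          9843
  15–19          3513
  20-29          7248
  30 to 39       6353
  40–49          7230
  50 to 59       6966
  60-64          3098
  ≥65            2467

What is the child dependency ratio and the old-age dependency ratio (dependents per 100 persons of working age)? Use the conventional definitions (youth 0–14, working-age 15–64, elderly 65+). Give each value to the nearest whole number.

0–14: 15527 + 9843 = 25370
15–64: 3513 + 7248 + 6353 + 7230 + 6966 + 3098 = 34408
65+: 2467
Youth dependency ratio = 25370 / 34408 × 100 = 74
Old-age dependency ratio = 2467 / 34408 × 100 = 7

Youth dependency ratio: 74
Old-age dependency ratio: 7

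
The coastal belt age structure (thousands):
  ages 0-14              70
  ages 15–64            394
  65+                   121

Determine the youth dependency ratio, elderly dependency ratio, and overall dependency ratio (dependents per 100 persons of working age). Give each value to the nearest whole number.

Youth dependency ratio: 18
Old-age dependency ratio: 31
Total dependency ratio: 48

Youth dependency ratio = 70 / 394 × 100 = 18
Old-age dependency ratio = 121 / 394 × 100 = 31
Total dependency ratio = (70 + 121) / 394 × 100 = 191 / 394 × 100 = 48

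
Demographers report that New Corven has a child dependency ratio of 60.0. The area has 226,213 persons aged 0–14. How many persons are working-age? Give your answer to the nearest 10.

Working-age: 377,020

Youth dependency ratio = youth / working-age × 100
60.0 = 226,213 / W × 100
⇒ 377,020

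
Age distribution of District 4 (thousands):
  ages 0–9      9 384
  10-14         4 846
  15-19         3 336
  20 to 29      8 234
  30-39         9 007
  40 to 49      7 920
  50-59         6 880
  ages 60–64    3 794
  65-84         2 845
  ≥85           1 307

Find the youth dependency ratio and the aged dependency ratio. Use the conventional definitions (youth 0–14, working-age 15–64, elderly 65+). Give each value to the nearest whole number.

0–14: 9 384 + 4 846 = 14 230
15–64: 3 336 + 8 234 + 9 007 + 7 920 + 6 880 + 3 794 = 39 171
65+: 2 845 + 1 307 = 4 152
Youth dependency ratio = 14 230 / 39 171 × 100 = 36
Old-age dependency ratio = 4 152 / 39 171 × 100 = 11

Youth dependency ratio: 36
Old-age dependency ratio: 11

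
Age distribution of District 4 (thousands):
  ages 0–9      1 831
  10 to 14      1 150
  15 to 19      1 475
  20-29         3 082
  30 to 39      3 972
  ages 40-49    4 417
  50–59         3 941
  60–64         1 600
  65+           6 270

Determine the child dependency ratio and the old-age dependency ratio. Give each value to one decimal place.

0–14: 1 831 + 1 150 = 2 981
15–64: 1 475 + 3 082 + 3 972 + 4 417 + 3 941 + 1 600 = 18 487
65+: 6 270
Youth dependency ratio = 2 981 / 18 487 × 100 = 16.1
Old-age dependency ratio = 6 270 / 18 487 × 100 = 33.9

Youth dependency ratio: 16.1
Old-age dependency ratio: 33.9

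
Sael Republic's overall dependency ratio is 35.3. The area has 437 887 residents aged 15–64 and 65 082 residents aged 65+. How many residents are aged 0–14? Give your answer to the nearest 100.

Aged 0–14: 89 500

Total dependency ratio = (youth + elderly) / working-age × 100
35.3 = (Y + 65 082) / 437 887 × 100
⇒ 89 500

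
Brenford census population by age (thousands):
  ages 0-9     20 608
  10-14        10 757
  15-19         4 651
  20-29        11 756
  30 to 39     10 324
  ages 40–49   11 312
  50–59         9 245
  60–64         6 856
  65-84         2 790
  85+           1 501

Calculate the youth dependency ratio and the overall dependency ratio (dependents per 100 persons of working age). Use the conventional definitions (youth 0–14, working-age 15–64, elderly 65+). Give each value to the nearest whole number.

Youth dependency ratio: 58
Total dependency ratio: 66

0–14: 20 608 + 10 757 = 31 365
15–64: 4 651 + 11 756 + 10 324 + 11 312 + 9 245 + 6 856 = 54 144
65+: 2 790 + 1 501 = 4 291
Youth dependency ratio = 31 365 / 54 144 × 100 = 58
Total dependency ratio = (31 365 + 4 291) / 54 144 × 100 = 35 656 / 54 144 × 100 = 66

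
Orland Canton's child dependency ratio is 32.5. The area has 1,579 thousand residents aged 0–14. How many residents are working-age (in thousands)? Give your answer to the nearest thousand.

Youth dependency ratio = youth / working-age × 100
32.5 = 1,579 / W × 100
⇒ 4,858

Working-age: 4,858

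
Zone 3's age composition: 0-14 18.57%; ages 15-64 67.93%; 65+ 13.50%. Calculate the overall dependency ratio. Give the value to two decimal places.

Total dependency ratio = (18.57 + 13.50) / 67.93 × 100 = 32.07 / 67.93 × 100 = 47.21

Total dependency ratio: 47.21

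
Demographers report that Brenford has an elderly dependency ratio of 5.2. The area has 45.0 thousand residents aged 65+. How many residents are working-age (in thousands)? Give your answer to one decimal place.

Old-age dependency ratio = elderly / working-age × 100
5.2 = 45.0 / W × 100
⇒ 865.4

Working-age: 865.4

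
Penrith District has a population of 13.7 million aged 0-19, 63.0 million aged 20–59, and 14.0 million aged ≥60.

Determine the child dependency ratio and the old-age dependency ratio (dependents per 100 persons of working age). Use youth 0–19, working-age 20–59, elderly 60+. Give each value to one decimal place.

Youth dependency ratio: 21.7
Old-age dependency ratio: 22.2

Youth dependency ratio = 13.7 / 63.0 × 100 = 21.7
Old-age dependency ratio = 14.0 / 63.0 × 100 = 22.2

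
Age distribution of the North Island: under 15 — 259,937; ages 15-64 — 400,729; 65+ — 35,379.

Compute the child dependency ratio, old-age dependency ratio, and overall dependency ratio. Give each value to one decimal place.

Youth dependency ratio: 64.9
Old-age dependency ratio: 8.8
Total dependency ratio: 73.7

Youth dependency ratio = 259,937 / 400,729 × 100 = 64.9
Old-age dependency ratio = 35,379 / 400,729 × 100 = 8.8
Total dependency ratio = (259,937 + 35,379) / 400,729 × 100 = 295,316 / 400,729 × 100 = 73.7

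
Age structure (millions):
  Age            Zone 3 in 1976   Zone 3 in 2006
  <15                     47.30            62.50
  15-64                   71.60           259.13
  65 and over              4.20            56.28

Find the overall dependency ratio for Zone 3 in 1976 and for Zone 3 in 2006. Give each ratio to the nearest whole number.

Zone 3 in 1976: (47.30 + 4.20) / 71.60 × 100 = 51.50 / 71.60 × 100 = 72
Zone 3 in 2006: (62.50 + 56.28) / 259.13 × 100 = 118.78 / 259.13 × 100 = 46

Zone 3 in 1976: 72
Zone 3 in 2006: 46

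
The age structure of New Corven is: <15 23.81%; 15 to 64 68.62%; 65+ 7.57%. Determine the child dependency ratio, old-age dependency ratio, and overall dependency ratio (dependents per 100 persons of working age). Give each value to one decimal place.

Youth dependency ratio = 23.81 / 68.62 × 100 = 34.7
Old-age dependency ratio = 7.57 / 68.62 × 100 = 11.0
Total dependency ratio = (23.81 + 7.57) / 68.62 × 100 = 31.38 / 68.62 × 100 = 45.7

Youth dependency ratio: 34.7
Old-age dependency ratio: 11.0
Total dependency ratio: 45.7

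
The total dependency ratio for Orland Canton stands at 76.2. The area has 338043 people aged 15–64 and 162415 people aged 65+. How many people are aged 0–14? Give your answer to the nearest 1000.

Total dependency ratio = (youth + elderly) / working-age × 100
76.2 = (Y + 162415) / 338043 × 100
⇒ 95000

Aged 0–14: 95000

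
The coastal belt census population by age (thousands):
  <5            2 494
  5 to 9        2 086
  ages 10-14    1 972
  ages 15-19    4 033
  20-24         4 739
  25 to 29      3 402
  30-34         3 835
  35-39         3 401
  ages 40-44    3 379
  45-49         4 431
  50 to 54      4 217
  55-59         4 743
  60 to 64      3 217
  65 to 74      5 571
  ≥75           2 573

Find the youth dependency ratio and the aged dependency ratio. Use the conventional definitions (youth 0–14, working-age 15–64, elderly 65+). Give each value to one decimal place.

0–14: 2 494 + 2 086 + 1 972 = 6 552
15–64: 4 033 + 4 739 + 3 402 + 3 835 + 3 401 + 3 379 + 4 431 + 4 217 + 4 743 + 3 217 = 39 397
65+: 5 571 + 2 573 = 8 144
Youth dependency ratio = 6 552 / 39 397 × 100 = 16.6
Old-age dependency ratio = 8 144 / 39 397 × 100 = 20.7

Youth dependency ratio: 16.6
Old-age dependency ratio: 20.7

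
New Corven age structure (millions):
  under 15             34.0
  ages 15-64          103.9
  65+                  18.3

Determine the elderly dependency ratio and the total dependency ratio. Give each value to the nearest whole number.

Old-age dependency ratio = 18.3 / 103.9 × 100 = 18
Total dependency ratio = (34.0 + 18.3) / 103.9 × 100 = 52.3 / 103.9 × 100 = 50

Old-age dependency ratio: 18
Total dependency ratio: 50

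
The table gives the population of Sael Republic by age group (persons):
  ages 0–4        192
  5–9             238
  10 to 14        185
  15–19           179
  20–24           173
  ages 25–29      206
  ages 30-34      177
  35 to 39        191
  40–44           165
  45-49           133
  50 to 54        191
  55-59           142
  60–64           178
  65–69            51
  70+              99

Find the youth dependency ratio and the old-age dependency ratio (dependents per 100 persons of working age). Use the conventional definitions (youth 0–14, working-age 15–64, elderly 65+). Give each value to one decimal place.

Youth dependency ratio: 35.4
Old-age dependency ratio: 8.6

0–14: 192 + 238 + 185 = 615
15–64: 179 + 173 + 206 + 177 + 191 + 165 + 133 + 191 + 142 + 178 = 1735
65+: 51 + 99 = 150
Youth dependency ratio = 615 / 1735 × 100 = 35.4
Old-age dependency ratio = 150 / 1735 × 100 = 8.6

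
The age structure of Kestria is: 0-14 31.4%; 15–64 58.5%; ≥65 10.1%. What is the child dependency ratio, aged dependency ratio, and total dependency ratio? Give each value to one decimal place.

Youth dependency ratio = 31.4 / 58.5 × 100 = 53.7
Old-age dependency ratio = 10.1 / 58.5 × 100 = 17.3
Total dependency ratio = (31.4 + 10.1) / 58.5 × 100 = 41.5 / 58.5 × 100 = 70.9

Youth dependency ratio: 53.7
Old-age dependency ratio: 17.3
Total dependency ratio: 70.9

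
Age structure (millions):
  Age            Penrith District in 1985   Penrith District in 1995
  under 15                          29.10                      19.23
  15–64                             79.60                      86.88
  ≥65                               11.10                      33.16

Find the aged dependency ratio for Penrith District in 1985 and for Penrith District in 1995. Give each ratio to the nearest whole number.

Penrith District in 1985: 14
Penrith District in 1995: 38

Penrith District in 1985: 11.10 / 79.60 × 100 = 14
Penrith District in 1995: 33.16 / 86.88 × 100 = 38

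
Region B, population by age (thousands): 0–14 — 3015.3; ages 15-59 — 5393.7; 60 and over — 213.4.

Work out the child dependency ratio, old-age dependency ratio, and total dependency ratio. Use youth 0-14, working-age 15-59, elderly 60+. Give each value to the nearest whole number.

Youth dependency ratio: 56
Old-age dependency ratio: 4
Total dependency ratio: 60

Youth dependency ratio = 3015.3 / 5393.7 × 100 = 56
Old-age dependency ratio = 213.4 / 5393.7 × 100 = 4
Total dependency ratio = (3015.3 + 213.4) / 5393.7 × 100 = 3228.7 / 5393.7 × 100 = 60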